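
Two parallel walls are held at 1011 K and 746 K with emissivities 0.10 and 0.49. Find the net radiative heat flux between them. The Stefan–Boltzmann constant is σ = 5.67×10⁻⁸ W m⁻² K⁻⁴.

q ≈ 3770 W/m²

For two large parallel gray plates, q = σ(T₁⁴ − T₂⁴) / (1/ε₁ + 1/ε₂ − 1).
1/ε₁ + 1/ε₂ − 1 = 1/0.10 + 1/0.49 − 1 = 11.04.
T₁⁴ − T₂⁴ = 1.04×10^12 − 3.10×10^11 = 7.35×10^11 K⁴.
q = 5.67×10⁻⁸ × 7.35×10^11 / 11.04 = 3770 W/m².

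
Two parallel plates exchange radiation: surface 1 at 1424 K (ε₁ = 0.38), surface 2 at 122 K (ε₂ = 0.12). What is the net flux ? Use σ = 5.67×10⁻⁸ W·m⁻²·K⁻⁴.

For two large parallel gray plates, q = σ(T₁⁴ − T₂⁴) / (1/ε₁ + 1/ε₂ − 1).
1/ε₁ + 1/ε₂ − 1 = 1/0.38 + 1/0.12 − 1 = 9.965.
T₁⁴ − T₂⁴ = 4.11×10^12 − 2.22×10^8 = 4.11×10^12 K⁴.
q = 5.67×10⁻⁸ × 4.11×10^12 / 9.965 = 23400 W/m².

q ≈ 23400 W/m²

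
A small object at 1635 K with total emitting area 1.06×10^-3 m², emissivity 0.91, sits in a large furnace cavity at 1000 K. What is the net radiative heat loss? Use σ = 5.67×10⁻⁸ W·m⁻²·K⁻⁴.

Q ≈ 336 W

Q = εσA(T⁴ − T_s⁴). T⁴ − T_s⁴ = (1635)⁴ − (1000)⁴ = 7.15×10^12 − 1.00×10^12 = 6.15×10^12 K⁴.
Q = 0.91 × 5.67×10⁻⁸ × 1.06×10^-3 × 6.15×10^12 = 336 W.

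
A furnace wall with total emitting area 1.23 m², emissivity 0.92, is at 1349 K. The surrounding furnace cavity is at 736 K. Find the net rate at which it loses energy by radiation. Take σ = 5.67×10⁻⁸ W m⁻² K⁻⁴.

Q = εσA(T⁴ − T_s⁴). T⁴ − T_s⁴ = (1349)⁴ − (736)⁴ = 3.31×10^12 − 2.93×10^11 = 3.02×10^12 K⁴.
Q = 0.92 × 5.67×10⁻⁸ × 1.23 × 3.02×10^12 = 1.94×10^5 W.

Q ≈ 1.94×10^5 W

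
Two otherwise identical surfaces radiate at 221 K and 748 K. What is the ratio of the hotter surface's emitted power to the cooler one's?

ratio ≈ 131

P ∝ T⁴, so the ratio is (748/221)⁴ = (3.385)⁴ = 131.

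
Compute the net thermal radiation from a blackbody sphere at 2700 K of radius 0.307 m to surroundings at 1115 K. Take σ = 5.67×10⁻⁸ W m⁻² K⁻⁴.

A = 4πr² = 4π × (0.307)² = 1.18 m².
Q = σA(T⁴ − T_s⁴). T⁴ − T_s⁴ = (2700)⁴ − (1115)⁴ = 5.31×10^13 − 1.55×10^12 = 5.16×10^13 K⁴.
Q = 5.67×10⁻⁸ × 1.18 × 5.16×10^13 = 3.47×10^6 W.

Q ≈ 3.47×10^6 W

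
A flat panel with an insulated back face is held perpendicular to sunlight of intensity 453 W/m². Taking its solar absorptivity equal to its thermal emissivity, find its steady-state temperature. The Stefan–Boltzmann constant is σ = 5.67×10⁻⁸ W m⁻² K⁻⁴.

T ≈ 299 K

Absorbed flux αS = emitted flux εσT⁴ (one radiating face); with α = ε, T = (S/σ)^(1/4).
T = (453 / 5.67×10⁻⁸)^(1/4) = (7.99×10^9)^(1/4).
T = 299 K.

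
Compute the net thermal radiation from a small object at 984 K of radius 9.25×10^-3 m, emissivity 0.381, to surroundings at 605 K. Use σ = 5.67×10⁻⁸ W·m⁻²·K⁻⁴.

Q ≈ 18.7 W

A = 4πr² = 4π × (9.25×10^-3)² = 1.08×10^-3 m².
Q = εσA(T⁴ − T_s⁴). T⁴ − T_s⁴ = (984)⁴ − (605)⁴ = 9.38×10^11 − 1.34×10^11 = 8.04×10^11 K⁴.
Q = 0.381 × 5.67×10⁻⁸ × 1.08×10^-3 × 8.04×10^11 = 18.7 W.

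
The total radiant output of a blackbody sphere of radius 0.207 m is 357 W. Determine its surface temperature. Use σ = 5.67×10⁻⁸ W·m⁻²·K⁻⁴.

T ≈ 329 K

A = 4πr² = 4π × (0.207)² = 0.538 m².
From P = σAT⁴, T = (P / σA)^(1/4) = (357 / (5.67×10⁻⁸ × 0.538))^(1/4).
T = (1.17×10^10)^(1/4) = 329 K.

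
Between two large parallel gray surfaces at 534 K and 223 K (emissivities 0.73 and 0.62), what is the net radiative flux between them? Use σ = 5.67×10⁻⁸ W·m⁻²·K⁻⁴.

q ≈ 2250 W/m²

For two large parallel gray plates, q = σ(T₁⁴ − T₂⁴) / (1/ε₁ + 1/ε₂ − 1).
1/ε₁ + 1/ε₂ − 1 = 1/0.73 + 1/0.62 − 1 = 1.983.
T₁⁴ − T₂⁴ = 8.13×10^10 − 2.47×10^9 = 7.88×10^10 K⁴.
q = 5.67×10⁻⁸ × 7.88×10^10 / 1.983 = 2250 W/m².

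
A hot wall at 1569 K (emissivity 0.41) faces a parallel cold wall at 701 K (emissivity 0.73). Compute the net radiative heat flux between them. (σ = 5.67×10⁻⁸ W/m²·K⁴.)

For two large parallel gray plates, q = σ(T₁⁴ − T₂⁴) / (1/ε₁ + 1/ε₂ − 1).
1/ε₁ + 1/ε₂ − 1 = 1/0.41 + 1/0.73 − 1 = 2.809.
T₁⁴ − T₂⁴ = 6.06×10^12 − 2.41×10^11 = 5.82×10^12 K⁴.
q = 5.67×10⁻⁸ × 5.82×10^12 / 2.809 = 1.17×10^5 W/m².

q ≈ 1.17×10^5 W/m²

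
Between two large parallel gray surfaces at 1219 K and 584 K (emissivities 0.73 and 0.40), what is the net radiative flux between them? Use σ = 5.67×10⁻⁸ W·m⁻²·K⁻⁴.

For two large parallel gray plates, q = σ(T₁⁴ − T₂⁴) / (1/ε₁ + 1/ε₂ − 1).
1/ε₁ + 1/ε₂ − 1 = 1/0.73 + 1/0.40 − 1 = 2.870.
T₁⁴ − T₂⁴ = 2.21×10^12 − 1.16×10^11 = 2.09×10^12 K⁴.
q = 5.67×10⁻⁸ × 2.09×10^12 / 2.870 = 41300 W/m².

q ≈ 41300 W/m²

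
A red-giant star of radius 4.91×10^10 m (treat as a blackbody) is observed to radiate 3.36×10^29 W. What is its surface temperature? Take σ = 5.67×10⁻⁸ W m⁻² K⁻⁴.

T ≈ 3740 K

A = 4πr² = 4π × (4.91×10^10)² = 3.03×10^22 m².
From P = σAT⁴, T = (P / σA)^(1/4) = (3.36×10^29 / (5.67×10⁻⁸ × 3.03×10^22))^(1/4).
T = (1.96×10^14)^(1/4) = 3740 K.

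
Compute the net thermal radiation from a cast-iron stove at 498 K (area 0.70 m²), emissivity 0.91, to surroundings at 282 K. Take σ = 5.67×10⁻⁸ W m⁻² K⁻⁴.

Q = εσA(T⁴ − T_s⁴). T⁴ − T_s⁴ = (498)⁴ − (282)⁴ = 6.15×10^10 − 6.32×10^9 = 5.52×10^10 K⁴.
Q = 0.91 × 5.67×10⁻⁸ × 0.700 × 5.52×10^10 = 1990 W.

Q ≈ 1990 W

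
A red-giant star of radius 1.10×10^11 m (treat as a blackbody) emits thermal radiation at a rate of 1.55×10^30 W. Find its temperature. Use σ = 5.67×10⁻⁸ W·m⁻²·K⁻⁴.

T ≈ 3660 K

A = 4πr² = 4π × (1.10×10^11)² = 1.52×10^23 m².
From P = σAT⁴, T = (P / σA)^(1/4) = (1.55×10^30 / (5.67×10⁻⁸ × 1.52×10^23))^(1/4).
T = (1.80×10^14)^(1/4) = 3660 K.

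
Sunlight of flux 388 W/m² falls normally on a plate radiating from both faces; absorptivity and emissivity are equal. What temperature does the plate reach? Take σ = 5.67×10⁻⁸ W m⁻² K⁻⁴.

Absorbed flux αS = emitted flux 2εσT⁴ per unit area; with α = ε this gives T = (S/2σ)^(1/4).
T = (388 / (2 × 5.67×10⁻⁸))^(1/4) = (3.42×10^9)^(1/4).
T = 242 K.

T ≈ 242 K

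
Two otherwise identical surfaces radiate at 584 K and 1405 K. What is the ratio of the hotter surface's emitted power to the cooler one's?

P ∝ T⁴, so the ratio is (1405/584)⁴ = (2.406)⁴ = 33.5.

ratio ≈ 33.5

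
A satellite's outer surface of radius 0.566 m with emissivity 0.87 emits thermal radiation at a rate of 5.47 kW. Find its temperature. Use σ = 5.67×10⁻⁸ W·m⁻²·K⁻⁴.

T ≈ 407 K

A = 4πr² = 4π × (0.566)² = 4.03 m².
From P = εσAT⁴, T = (P / εσA)^(1/4) = (5470 / (0.87 × 5.67×10⁻⁸ × 4.03))^(1/4).
T = (2.75×10^10)^(1/4) = 407 K.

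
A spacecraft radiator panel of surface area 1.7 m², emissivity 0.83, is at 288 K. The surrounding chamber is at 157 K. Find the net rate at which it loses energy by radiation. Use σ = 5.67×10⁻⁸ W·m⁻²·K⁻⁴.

Q = εσA(T⁴ − T_s⁴). T⁴ − T_s⁴ = (288)⁴ − (157)⁴ = 6.88×10^9 − 6.08×10^8 = 6.27×10^9 K⁴.
Q = 0.83 × 5.67×10⁻⁸ × 1.70 × 6.27×10^9 = 502 W.

Q ≈ 502 W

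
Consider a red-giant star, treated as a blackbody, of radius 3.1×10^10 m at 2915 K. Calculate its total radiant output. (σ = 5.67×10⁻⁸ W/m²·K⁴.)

P ≈ 4.94×10^28 W

A = 4πr² = 4π × (3.1×10^10)² = 1.21×10^22 m².
P = σAT⁴ = 5.67×10⁻⁸ × 1.21×10^22 × (2915)⁴ = 5.67×10⁻⁸ × 1.21×10^22 × 7.22×10^13.
P = 4.94×10^28 W.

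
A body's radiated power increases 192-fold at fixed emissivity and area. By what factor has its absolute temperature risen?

P ∝ T⁴ ⇒ T ∝ P^(1/4), so T scales by (192)^(1/4) = 3.72.

factor ≈ 3.72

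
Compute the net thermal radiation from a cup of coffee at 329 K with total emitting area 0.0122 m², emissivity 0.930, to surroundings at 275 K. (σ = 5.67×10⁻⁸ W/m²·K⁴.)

Q = εσA(T⁴ − T_s⁴). T⁴ − T_s⁴ = (329)⁴ − (275)⁴ = 1.17×10^10 − 5.72×10^9 = 6.00×10^9 K⁴.
Q = 0.930 × 5.67×10⁻⁸ × 0.0122 × 6.00×10^9 = 3.86 W.

Q ≈ 3.86 W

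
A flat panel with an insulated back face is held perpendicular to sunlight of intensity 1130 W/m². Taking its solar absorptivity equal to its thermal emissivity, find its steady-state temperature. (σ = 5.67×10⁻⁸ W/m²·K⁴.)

T ≈ 376 K

Absorbed flux αS = emitted flux εσT⁴ (one radiating face); with α = ε, T = (S/σ)^(1/4).
T = (1130 / 5.67×10⁻⁸)^(1/4) = (1.99×10^10)^(1/4).
T = 376 K.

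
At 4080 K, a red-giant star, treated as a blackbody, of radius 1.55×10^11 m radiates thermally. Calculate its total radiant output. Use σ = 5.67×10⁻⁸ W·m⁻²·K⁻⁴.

P ≈ 4.74×10^30 W

A = 4πr² = 4π × (1.55×10^11)² = 3.02×10^23 m².
P = σAT⁴ = 5.67×10⁻⁸ × 3.02×10^23 × (4080)⁴ = 5.67×10⁻⁸ × 3.02×10^23 × 2.77×10^14.
P = 4.74×10^30 W.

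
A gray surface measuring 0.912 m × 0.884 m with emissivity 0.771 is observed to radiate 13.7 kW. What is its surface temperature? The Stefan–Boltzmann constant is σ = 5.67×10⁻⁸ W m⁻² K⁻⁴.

T ≈ 790 K

A = 0.912 × 0.884 = 0.806 m².
From P = εσAT⁴, T = (P / εσA)^(1/4) = (13700 / (0.771 × 5.67×10⁻⁸ × 0.806))^(1/4).
T = (3.89×10^11)^(1/4) = 790 K.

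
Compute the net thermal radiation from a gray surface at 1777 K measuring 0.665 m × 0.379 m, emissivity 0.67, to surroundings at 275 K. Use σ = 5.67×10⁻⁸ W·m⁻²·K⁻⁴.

Q ≈ 95400 W

A = 0.665 × 0.379 = 0.252 m².
Q = εσA(T⁴ − T_s⁴). T⁴ − T_s⁴ = (1777)⁴ − (275)⁴ = 9.97×10^12 − 5.72×10^9 = 9.97×10^12 K⁴.
Q = 0.67 × 5.67×10⁻⁸ × 0.252 × 9.97×10^12 = 95400 W.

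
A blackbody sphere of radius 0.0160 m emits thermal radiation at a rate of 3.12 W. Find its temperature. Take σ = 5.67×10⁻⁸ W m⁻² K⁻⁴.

T ≈ 362 K

A = 4πr² = 4π × (0.0160)² = 3.22×10^-3 m².
From P = σAT⁴, T = (P / σA)^(1/4) = (3.12 / (5.67×10⁻⁸ × 3.22×10^-3))^(1/4).
T = (1.71×10^10)^(1/4) = 362 K.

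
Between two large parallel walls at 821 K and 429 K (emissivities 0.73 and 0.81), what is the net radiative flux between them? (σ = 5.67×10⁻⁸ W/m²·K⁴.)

q ≈ 14900 W/m²

For two large parallel gray plates, q = σ(T₁⁴ − T₂⁴) / (1/ε₁ + 1/ε₂ − 1).
1/ε₁ + 1/ε₂ − 1 = 1/0.73 + 1/0.81 − 1 = 1.604.
T₁⁴ − T₂⁴ = 4.54×10^11 − 3.39×10^10 = 4.20×10^11 K⁴.
q = 5.67×10⁻⁸ × 4.20×10^11 / 1.604 = 14900 W/m².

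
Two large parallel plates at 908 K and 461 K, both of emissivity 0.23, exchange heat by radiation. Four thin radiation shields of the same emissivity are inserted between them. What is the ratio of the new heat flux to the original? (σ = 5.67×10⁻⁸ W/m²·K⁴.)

ratio ≈ 0.200

With N identical shields there are N+1 = 5 gaps in series, each with the same radiative resistance, so the flux falls to 1/(N+1) of its unshielded value.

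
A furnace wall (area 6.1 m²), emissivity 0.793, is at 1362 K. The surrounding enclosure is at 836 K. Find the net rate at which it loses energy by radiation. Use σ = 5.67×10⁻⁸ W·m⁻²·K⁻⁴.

Q ≈ 8.10×10^5 W

Q = εσA(T⁴ − T_s⁴). T⁴ − T_s⁴ = (1362)⁴ − (836)⁴ = 3.44×10^12 − 4.88×10^11 = 2.95×10^12 K⁴.
Q = 0.793 × 5.67×10⁻⁸ × 6.10 × 2.95×10^12 = 8.10×10^5 W.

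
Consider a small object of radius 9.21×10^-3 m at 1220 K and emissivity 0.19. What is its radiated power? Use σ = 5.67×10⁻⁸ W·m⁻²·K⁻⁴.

P ≈ 25.4 W

A = 4πr² = 4π × (9.21×10^-3)² = 1.07×10^-3 m².
Stefan–Boltzmann: P = εσAT⁴ = 0.19 × 5.67×10⁻⁸ × 1.07×10^-3 × (1220)⁴ = 0.19 × 5.67×10⁻⁸ × 1.07×10^-3 × 2.22×10^12.
P = 25.4 W.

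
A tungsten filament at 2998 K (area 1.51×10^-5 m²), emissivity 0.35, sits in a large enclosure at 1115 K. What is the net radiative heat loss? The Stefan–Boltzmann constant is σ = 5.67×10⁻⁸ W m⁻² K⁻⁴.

Q ≈ 23.7 W

Q = εσA(T⁴ − T_s⁴). T⁴ − T_s⁴ = (2998)⁴ − (1115)⁴ = 8.08×10^13 − 1.55×10^12 = 7.92×10^13 K⁴.
Q = 0.35 × 5.67×10⁻⁸ × 1.51×10^-5 × 7.92×10^13 = 23.7 W.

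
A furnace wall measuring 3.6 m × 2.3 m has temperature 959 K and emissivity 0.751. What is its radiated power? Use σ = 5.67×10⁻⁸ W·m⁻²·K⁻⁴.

P ≈ 2.98×10^5 W

A = 3.6 × 2.3 = 8.28 m².
P = εσAT⁴ = 0.751 × 5.67×10⁻⁸ × 8.28 × (959)⁴ = 0.751 × 5.67×10⁻⁸ × 8.28 × 8.46×10^11.
P = 2.98×10^5 W.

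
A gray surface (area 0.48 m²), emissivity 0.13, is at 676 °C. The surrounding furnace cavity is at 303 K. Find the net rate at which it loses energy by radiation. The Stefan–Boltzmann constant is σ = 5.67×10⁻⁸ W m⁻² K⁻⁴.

Convert: 676 °C = 949 K.
Q = εσA(T⁴ − T_s⁴). T⁴ − T_s⁴ = (949)⁴ − (303)⁴ = 8.11×10^11 − 8.43×10^9 = 8.03×10^11 K⁴.
Q = 0.13 × 5.67×10⁻⁸ × 0.480 × 8.03×10^11 = 2840 W.

Q ≈ 2840 W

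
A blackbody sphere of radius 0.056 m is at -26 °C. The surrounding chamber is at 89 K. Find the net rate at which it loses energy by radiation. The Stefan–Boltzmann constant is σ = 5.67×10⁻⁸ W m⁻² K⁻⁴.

Q ≈ 8.18 W

A = 4πr² = 4π × (0.056)² = 0.0394 m².
Convert: -26 °C = 247 K.
Q = σA(T⁴ − T_s⁴). T⁴ − T_s⁴ = (247)⁴ − (89)⁴ = 3.72×10^9 − 6.27×10^7 = 3.66×10^9 K⁴.
Q = 5.67×10⁻⁸ × 0.0394 × 3.66×10^9 = 8.18 W.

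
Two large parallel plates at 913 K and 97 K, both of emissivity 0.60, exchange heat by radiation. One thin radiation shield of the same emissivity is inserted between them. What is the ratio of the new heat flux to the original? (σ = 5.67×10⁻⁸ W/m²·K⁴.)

ratio ≈ 0.500

With N identical shields there are N+1 = 2 gaps in series, each with the same radiative resistance, so the flux falls to 1/(N+1) of its unshielded value.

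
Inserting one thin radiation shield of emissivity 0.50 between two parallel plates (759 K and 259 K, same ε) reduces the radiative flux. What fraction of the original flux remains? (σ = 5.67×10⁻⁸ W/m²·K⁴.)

With N identical shields there are N+1 = 2 gaps in series, each with the same radiative resistance, so the flux falls to 1/(N+1) of its unshielded value.

ratio ≈ 0.500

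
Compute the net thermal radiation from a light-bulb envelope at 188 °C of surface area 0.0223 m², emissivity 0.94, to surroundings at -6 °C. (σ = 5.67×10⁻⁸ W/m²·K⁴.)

Q ≈ 47.6 W

Convert: 188 °C = 461 K; -6 °C = 267 K.
Q = εσA(T⁴ − T_s⁴). T⁴ − T_s⁴ = (461)⁴ − (267)⁴ = 4.52×10^10 − 5.08×10^9 = 4.01×10^10 K⁴.
Q = 0.94 × 5.67×10⁻⁸ × 0.0223 × 4.01×10^10 = 47.6 W.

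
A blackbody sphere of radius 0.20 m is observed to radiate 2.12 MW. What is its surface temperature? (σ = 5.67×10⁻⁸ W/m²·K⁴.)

T ≈ 2940 K

A = 4πr² = 4π × (0.20)² = 0.503 m².
From P = σAT⁴, T = (P / σA)^(1/4) = (2.12×10^6 / (5.67×10⁻⁸ × 0.503))^(1/4).
T = (7.44×10^13)^(1/4) = 2940 K.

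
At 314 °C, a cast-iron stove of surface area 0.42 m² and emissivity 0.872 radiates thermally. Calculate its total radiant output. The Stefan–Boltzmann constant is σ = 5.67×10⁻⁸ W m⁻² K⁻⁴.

P ≈ 2470 W

314 °C = 587 K.
P = εσAT⁴ = 0.872 × 5.67×10⁻⁸ × 0.420 × (587)⁴ = 0.872 × 5.67×10⁻⁸ × 0.420 × 1.19×10^11.
P = 2470 W.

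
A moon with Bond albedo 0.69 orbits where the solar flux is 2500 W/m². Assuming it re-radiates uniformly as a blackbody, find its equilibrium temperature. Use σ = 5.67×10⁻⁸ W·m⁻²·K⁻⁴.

T ≈ 242 K

Power absorbed = (1−a)S·πR²; power emitted = 4πR²σT⁴. Equating and cancelling πR²:
T = ((1−a)S / 4σ)^(1/4) = (775 / (4 × 5.67×10⁻⁸))^(1/4) = (3.42×10^9)^(1/4).
T = 242 K.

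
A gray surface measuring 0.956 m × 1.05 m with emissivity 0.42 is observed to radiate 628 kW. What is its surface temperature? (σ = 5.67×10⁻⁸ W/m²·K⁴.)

T ≈ 2260 K

A = 0.956 × 1.05 = 1.00 m².
From P = εσAT⁴, T = (P / εσA)^(1/4) = (6.28×10^5 / (0.42 × 5.67×10⁻⁸ × 1.00))^(1/4).
T = (2.63×10^13)^(1/4) = 2260 K.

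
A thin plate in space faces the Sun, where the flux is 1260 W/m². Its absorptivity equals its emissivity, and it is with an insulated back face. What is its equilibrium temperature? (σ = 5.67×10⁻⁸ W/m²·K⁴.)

Absorbed flux αS = emitted flux εσT⁴ (one radiating face); with α = ε, T = (S/σ)^(1/4).
T = (1260 / 5.67×10⁻⁸)^(1/4) = (2.22×10^10)^(1/4).
T = 386 K.

T ≈ 386 K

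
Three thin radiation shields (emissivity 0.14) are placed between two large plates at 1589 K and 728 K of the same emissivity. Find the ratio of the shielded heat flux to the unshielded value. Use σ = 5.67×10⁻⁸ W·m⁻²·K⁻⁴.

With N identical shields there are N+1 = 4 gaps in series, each with the same radiative resistance, so the flux falls to 1/(N+1) of its unshielded value.

ratio ≈ 0.250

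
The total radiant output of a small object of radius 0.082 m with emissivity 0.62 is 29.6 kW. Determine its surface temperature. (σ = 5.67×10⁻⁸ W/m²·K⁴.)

A = 4πr² = 4π × (0.082)² = 0.0845 m².
From P = εσAT⁴, T = (P / εσA)^(1/4) = (29600 / (0.62 × 5.67×10⁻⁸ × 0.0845))^(1/4).
T = (9.97×10^12)^(1/4) = 1780 K.

T ≈ 1780 K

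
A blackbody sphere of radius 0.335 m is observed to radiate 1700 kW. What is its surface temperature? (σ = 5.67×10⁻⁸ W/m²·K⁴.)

A = 4πr² = 4π × (0.335)² = 1.41 m².
From P = σAT⁴, T = (P / σA)^(1/4) = (1.70×10^6 / (5.67×10⁻⁸ × 1.41))^(1/4).
T = (2.13×10^13)^(1/4) = 2150 K.

T ≈ 2150 K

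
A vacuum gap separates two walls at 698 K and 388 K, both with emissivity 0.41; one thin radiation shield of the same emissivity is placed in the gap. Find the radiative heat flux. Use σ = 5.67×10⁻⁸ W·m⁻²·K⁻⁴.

Each of the 2 gaps contributes resistance (2/ε − 1) = 2/0.41 − 1 = 3.878; total = 7.756.
q = σ(T₁⁴ − T₂⁴) / 7.756 = 5.67×10⁻⁸ × 2.15×10^11 / 7.756 = 1570 W/m².

q ≈ 1570 W/m²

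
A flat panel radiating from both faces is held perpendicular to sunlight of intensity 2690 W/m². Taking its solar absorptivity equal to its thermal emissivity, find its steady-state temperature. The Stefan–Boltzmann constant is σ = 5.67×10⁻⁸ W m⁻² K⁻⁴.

T ≈ 392 K

Absorbed flux αS = emitted flux 2εσT⁴ per unit area; with α = ε this gives T = (S/2σ)^(1/4).
T = (2690 / (2 × 5.67×10⁻⁸))^(1/4) = (2.37×10^10)^(1/4).
T = 392 K.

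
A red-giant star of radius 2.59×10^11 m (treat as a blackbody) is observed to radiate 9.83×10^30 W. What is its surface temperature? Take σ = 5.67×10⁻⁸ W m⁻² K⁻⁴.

A = 4πr² = 4π × (2.59×10^11)² = 8.43×10^23 m².
From P = σAT⁴, T = (P / σA)^(1/4) = (9.83×10^30 / (5.67×10⁻⁸ × 8.43×10^23))^(1/4).
T = (2.06×10^14)^(1/4) = 3790 K.

T ≈ 3790 K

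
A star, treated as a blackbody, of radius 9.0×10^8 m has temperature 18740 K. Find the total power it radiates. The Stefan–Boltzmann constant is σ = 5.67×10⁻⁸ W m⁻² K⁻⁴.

A = 4πr² = 4π × (9.0×10^8)² = 1.02×10^19 m².
P = σAT⁴ = 5.67×10⁻⁸ × 1.02×10^19 × (18740)⁴ = 5.67×10⁻⁸ × 1.02×10^19 × 1.23×10^17.
P = 7.12×10^28 W.

P ≈ 7.12×10^28 W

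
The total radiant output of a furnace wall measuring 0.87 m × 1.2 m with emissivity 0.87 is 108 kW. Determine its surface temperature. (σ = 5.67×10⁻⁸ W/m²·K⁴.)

A = 0.87 × 1.2 = 1.04 m².
From P = εσAT⁴, T = (P / εσA)^(1/4) = (1.08×10^5 / (0.87 × 5.67×10⁻⁸ × 1.04))^(1/4).
T = (2.10×10^12)^(1/4) = 1200 K.

T ≈ 1200 K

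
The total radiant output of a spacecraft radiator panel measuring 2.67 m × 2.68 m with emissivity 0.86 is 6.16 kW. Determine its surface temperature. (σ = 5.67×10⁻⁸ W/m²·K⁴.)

A = 2.67 × 2.68 = 7.16 m².
From P = εσAT⁴, T = (P / εσA)^(1/4) = (6160 / (0.86 × 5.67×10⁻⁸ × 7.16))^(1/4).
T = (1.77×10^10)^(1/4) = 365 K.

T ≈ 365 K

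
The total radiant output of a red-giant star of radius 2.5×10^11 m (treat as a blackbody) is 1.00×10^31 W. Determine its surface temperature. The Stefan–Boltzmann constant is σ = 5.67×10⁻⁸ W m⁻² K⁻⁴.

A = 4πr² = 4π × (2.5×10^11)² = 7.85×10^23 m².
From P = σAT⁴, T = (P / σA)^(1/4) = (1.00×10^31 / (5.67×10⁻⁸ × 7.85×10^23))^(1/4).
T = (2.25×10^14)^(1/4) = 3870 K.

T ≈ 3870 K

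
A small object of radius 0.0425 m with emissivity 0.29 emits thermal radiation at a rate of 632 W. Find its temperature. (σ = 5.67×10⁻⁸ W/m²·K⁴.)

A = 4πr² = 4π × (0.0425)² = 0.0227 m².
From P = εσAT⁴, T = (P / εσA)^(1/4) = (632 / (0.29 × 5.67×10⁻⁸ × 0.0227))^(1/4).
T = (1.69×10^12)^(1/4) = 1140 K.

T ≈ 1140 K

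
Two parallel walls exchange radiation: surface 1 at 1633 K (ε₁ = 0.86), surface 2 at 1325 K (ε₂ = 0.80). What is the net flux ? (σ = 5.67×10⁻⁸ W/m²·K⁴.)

For two large parallel gray plates, q = σ(T₁⁴ − T₂⁴) / (1/ε₁ + 1/ε₂ − 1).
1/ε₁ + 1/ε₂ − 1 = 1/0.86 + 1/0.80 − 1 = 1.413.
T₁⁴ − T₂⁴ = 7.11×10^12 − 3.08×10^12 = 4.03×10^12 K⁴.
q = 5.67×10⁻⁸ × 4.03×10^12 / 1.413 = 1.62×10^5 W/m².

q ≈ 1.62×10^5 W/m²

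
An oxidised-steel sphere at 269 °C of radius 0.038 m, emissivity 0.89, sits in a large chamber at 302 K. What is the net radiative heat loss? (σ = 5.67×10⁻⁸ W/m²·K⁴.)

A = 4πr² = 4π × (0.038)² = 0.0181 m².
Convert: 269 °C = 542 K.
Q = εσA(T⁴ − T_s⁴). T⁴ − T_s⁴ = (542)⁴ − (302)⁴ = 8.63×10^10 − 8.32×10^9 = 7.80×10^10 K⁴.
Q = 0.89 × 5.67×10⁻⁸ × 0.0181 × 7.80×10^10 = 71.4 W.

Q ≈ 71.4 W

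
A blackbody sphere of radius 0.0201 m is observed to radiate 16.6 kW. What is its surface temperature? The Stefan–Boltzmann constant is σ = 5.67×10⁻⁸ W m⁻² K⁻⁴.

A = 4πr² = 4π × (0.0201)² = 5.08×10^-3 m².
From P = σAT⁴, T = (P / σA)^(1/4) = (16600 / (5.67×10⁻⁸ × 5.08×10^-3))^(1/4).
T = (5.77×10^13)^(1/4) = 2760 K.

T ≈ 2760 K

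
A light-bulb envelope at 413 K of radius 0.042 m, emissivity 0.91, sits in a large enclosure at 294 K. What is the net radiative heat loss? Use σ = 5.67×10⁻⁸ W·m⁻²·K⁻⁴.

Q ≈ 24.7 W

A = 4πr² = 4π × (0.042)² = 0.0222 m².
Q = εσA(T⁴ − T_s⁴). T⁴ − T_s⁴ = (413)⁴ − (294)⁴ = 2.91×10^10 − 7.47×10^9 = 2.16×10^10 K⁴.
Q = 0.91 × 5.67×10⁻⁸ × 0.0222 × 2.16×10^10 = 24.7 W.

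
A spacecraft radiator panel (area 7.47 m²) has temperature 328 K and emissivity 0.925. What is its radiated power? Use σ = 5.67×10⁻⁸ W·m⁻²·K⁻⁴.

P ≈ 4530 W

P = εσAT⁴ = 0.925 × 5.67×10⁻⁸ × 7.47 × (328)⁴ = 0.925 × 5.67×10⁻⁸ × 7.47 × 1.16×10^10.
P = 4530 W.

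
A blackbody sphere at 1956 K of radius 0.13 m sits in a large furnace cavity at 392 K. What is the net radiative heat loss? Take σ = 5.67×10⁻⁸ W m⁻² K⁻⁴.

A = 4πr² = 4π × (0.13)² = 0.212 m².
Q = σA(T⁴ − T_s⁴). T⁴ − T_s⁴ = (1956)⁴ − (392)⁴ = 1.46×10^13 − 2.36×10^10 = 1.46×10^13 K⁴.
Q = 5.67×10⁻⁸ × 0.212 × 1.46×10^13 = 1.76×10^5 W.

Q ≈ 1.76×10^5 W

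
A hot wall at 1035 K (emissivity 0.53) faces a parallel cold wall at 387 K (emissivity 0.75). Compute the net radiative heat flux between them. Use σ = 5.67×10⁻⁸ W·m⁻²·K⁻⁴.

q ≈ 28700 W/m²

For two large parallel gray plates, q = σ(T₁⁴ − T₂⁴) / (1/ε₁ + 1/ε₂ − 1).
1/ε₁ + 1/ε₂ − 1 = 1/0.53 + 1/0.75 − 1 = 2.220.
T₁⁴ − T₂⁴ = 1.15×10^12 − 2.24×10^10 = 1.13×10^12 K⁴.
q = 5.67×10⁻⁸ × 1.13×10^12 / 2.220 = 28700 W/m².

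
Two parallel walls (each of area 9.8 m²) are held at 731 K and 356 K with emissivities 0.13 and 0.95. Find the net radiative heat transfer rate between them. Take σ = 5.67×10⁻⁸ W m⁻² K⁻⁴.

Q ≈ 19300 W

For two large parallel gray plates, q = σ(T₁⁴ − T₂⁴) / (1/ε₁ + 1/ε₂ − 1).
1/ε₁ + 1/ε₂ − 1 = 1/0.13 + 1/0.95 − 1 = 7.745.
T₁⁴ − T₂⁴ = 2.86×10^11 − 1.61×10^10 = 2.69×10^11 K⁴.
q = 5.67×10⁻⁸ × 2.69×10^11 / 7.745 = 1970 W/m².
Q = q·A = 1970 × 9.8 = 19300 W.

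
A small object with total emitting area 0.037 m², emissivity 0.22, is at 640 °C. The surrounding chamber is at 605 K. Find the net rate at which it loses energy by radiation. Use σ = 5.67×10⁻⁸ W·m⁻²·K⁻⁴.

Convert: 640 °C = 913 K.
Q = εσA(T⁴ − T_s⁴). T⁴ − T_s⁴ = (913)⁴ − (605)⁴ = 6.95×10^11 − 1.34×10^11 = 5.61×10^11 K⁴.
Q = 0.22 × 5.67×10⁻⁸ × 0.0370 × 5.61×10^11 = 259 W.

Q ≈ 259 W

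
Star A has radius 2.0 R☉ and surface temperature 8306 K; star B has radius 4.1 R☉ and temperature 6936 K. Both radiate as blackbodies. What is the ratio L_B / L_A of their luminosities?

L = 4πR²σT⁴ ∝ R²T⁴, so L_B/L_A = (4.1/2.0)² × (6936/8306)⁴ = 4.20 × 0.486 = 2.04.

L_B/L_A ≈ 2.04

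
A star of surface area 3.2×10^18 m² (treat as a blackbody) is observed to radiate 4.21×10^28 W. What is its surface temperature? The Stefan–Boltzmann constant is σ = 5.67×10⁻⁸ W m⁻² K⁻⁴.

From P = σAT⁴, T = (P / σA)^(1/4) = (4.21×10^28 / (5.67×10⁻⁸ × 3.20×10^18))^(1/4).
T = (2.32×10^17)^(1/4) = 21900 K.

T ≈ 21900 K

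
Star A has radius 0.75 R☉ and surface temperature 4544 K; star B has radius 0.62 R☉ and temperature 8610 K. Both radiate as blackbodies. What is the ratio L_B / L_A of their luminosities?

L_B/L_A ≈ 8.81

L = 4πR²σT⁴ ∝ R²T⁴, so L_B/L_A = (0.62/0.75)² × (8610/4544)⁴ = 0.683 × 12.9 = 8.81.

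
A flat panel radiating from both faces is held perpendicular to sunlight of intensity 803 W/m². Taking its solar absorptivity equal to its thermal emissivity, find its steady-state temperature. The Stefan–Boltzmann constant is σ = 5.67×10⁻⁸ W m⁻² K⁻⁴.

Absorbed flux αS = emitted flux 2εσT⁴ per unit area; with α = ε this gives T = (S/2σ)^(1/4).
T = (803 / (2 × 5.67×10⁻⁸))^(1/4) = (7.08×10^9)^(1/4).
T = 290 K.

T ≈ 290 K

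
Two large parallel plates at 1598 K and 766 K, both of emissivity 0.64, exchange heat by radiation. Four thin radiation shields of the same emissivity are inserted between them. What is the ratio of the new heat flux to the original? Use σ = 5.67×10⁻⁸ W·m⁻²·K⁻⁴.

ratio ≈ 0.200

With N identical shields there are N+1 = 5 gaps in series, each with the same radiative resistance, so the flux falls to 1/(N+1) of its unshielded value.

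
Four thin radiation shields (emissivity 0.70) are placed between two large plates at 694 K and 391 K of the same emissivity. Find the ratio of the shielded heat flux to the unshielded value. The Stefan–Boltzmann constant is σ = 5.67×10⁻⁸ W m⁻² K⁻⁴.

With N identical shields there are N+1 = 5 gaps in series, each with the same radiative resistance, so the flux falls to 1/(N+1) of its unshielded value.

ratio ≈ 0.200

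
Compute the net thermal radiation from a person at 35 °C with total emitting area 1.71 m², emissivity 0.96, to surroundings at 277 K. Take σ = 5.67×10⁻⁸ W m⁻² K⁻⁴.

Q ≈ 290 W

Convert: 35 °C = 308 K.
Q = εσA(T⁴ − T_s⁴). T⁴ − T_s⁴ = (308)⁴ − (277)⁴ = 9.00×10^9 − 5.89×10^9 = 3.11×10^9 K⁴.
Q = 0.96 × 5.67×10⁻⁸ × 1.71 × 3.11×10^9 = 290 W.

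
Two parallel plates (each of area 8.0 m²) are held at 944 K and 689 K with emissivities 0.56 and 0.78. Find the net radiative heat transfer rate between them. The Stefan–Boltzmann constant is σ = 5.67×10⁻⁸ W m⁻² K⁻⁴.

Q ≈ 1.25×10^5 W

For two large parallel gray plates, q = σ(T₁⁴ − T₂⁴) / (1/ε₁ + 1/ε₂ − 1).
1/ε₁ + 1/ε₂ − 1 = 1/0.56 + 1/0.78 − 1 = 2.068.
T₁⁴ − T₂⁴ = 7.94×10^11 − 2.25×10^11 = 5.69×10^11 K⁴.
q = 5.67×10⁻⁸ × 5.69×10^11 / 2.068 = 15600 W/m².
Q = q·A = 15600 × 8.0 = 1.25×10^5 W.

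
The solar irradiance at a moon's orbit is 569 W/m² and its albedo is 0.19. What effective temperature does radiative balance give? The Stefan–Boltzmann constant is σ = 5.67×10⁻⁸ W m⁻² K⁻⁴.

T ≈ 212 K

Power absorbed = (1−a)S·πR²; power emitted = 4πR²σT⁴. Equating and cancelling πR²:
T = ((1−a)S / 4σ)^(1/4) = (461 / (4 × 5.67×10⁻⁸))^(1/4) = (2.03×10^9)^(1/4).
T = 212 K.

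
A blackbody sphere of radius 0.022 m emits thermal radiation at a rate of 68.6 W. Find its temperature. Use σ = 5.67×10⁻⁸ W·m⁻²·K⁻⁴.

T ≈ 668 K

A = 4πr² = 4π × (0.022)² = 6.08×10^-3 m².
From P = σAT⁴, T = (P / σA)^(1/4) = (68.6 / (5.67×10⁻⁸ × 6.08×10^-3))^(1/4).
T = (1.99×10^11)^(1/4) = 668 K.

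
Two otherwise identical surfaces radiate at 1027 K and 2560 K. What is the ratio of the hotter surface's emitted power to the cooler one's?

ratio ≈ 38.6

P ∝ T⁴, so the ratio is (2560/1027)⁴ = (2.493)⁴ = 38.6.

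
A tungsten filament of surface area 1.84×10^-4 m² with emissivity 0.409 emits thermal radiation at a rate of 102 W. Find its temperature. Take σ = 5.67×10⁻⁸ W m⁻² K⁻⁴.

From P = εσAT⁴, T = (P / εσA)^(1/4) = (102 / (0.409 × 5.67×10⁻⁸ × 1.84×10^-4))^(1/4).
T = (2.39×10^13)^(1/4) = 2210 K.

T ≈ 2210 K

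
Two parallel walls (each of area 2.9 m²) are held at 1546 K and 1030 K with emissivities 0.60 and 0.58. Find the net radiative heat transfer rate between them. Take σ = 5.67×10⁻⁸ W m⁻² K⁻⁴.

For two large parallel gray plates, q = σ(T₁⁴ − T₂⁴) / (1/ε₁ + 1/ε₂ − 1).
1/ε₁ + 1/ε₂ − 1 = 1/0.60 + 1/0.58 − 1 = 2.391.
T₁⁴ − T₂⁴ = 5.71×10^12 − 1.13×10^12 = 4.59×10^12 K⁴.
q = 5.67×10⁻⁸ × 4.59×10^12 / 2.391 = 1.09×10^5 W/m².
Q = q·A = 1.09×10^5 × 2.9 = 3.15×10^5 W.

Q ≈ 3.15×10^5 W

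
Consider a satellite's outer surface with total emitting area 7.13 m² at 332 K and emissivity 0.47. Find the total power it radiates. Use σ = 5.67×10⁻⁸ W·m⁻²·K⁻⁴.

P = εσAT⁴ = 0.47 × 5.67×10⁻⁸ × 7.13 × (332)⁴ = 0.47 × 5.67×10⁻⁸ × 7.13 × 1.21×10^10.
P = 2310 W.

P ≈ 2310 W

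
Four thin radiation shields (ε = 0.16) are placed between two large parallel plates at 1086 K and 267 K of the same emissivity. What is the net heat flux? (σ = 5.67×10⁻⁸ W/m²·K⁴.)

q ≈ 1370 W/m²

Each of the 5 gaps contributes resistance (2/ε − 1) = 2/0.16 − 1 = 11.50; total = 57.50.
q = σ(T₁⁴ − T₂⁴) / 57.50 = 5.67×10⁻⁸ × 1.39×10^12 / 57.50 = 1370 W/m².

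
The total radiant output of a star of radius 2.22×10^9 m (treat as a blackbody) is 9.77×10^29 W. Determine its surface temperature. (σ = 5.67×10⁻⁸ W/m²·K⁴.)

T ≈ 23000 K

A = 4πr² = 4π × (2.22×10^9)² = 6.19×10^19 m².
From P = σAT⁴, T = (P / σA)^(1/4) = (9.77×10^29 / (5.67×10⁻⁸ × 6.19×10^19))^(1/4).
T = (2.78×10^17)^(1/4) = 23000 K.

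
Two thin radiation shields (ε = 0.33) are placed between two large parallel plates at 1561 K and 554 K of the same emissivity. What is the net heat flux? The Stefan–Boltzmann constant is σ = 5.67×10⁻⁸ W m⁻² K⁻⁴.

Each of the 3 gaps contributes resistance (2/ε − 1) = 2/0.33 − 1 = 5.061; total = 15.18.
q = σ(T₁⁴ − T₂⁴) / 15.18 = 5.67×10⁻⁸ × 5.84×10^12 / 15.18 = 21800 W/m².

q ≈ 21800 W/m²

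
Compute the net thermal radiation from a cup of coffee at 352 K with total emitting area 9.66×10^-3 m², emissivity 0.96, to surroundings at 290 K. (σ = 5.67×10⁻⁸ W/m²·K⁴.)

Q = εσA(T⁴ − T_s⁴). T⁴ − T_s⁴ = (352)⁴ − (290)⁴ = 1.54×10^10 − 7.07×10^9 = 8.28×10^9 K⁴.
Q = 0.96 × 5.67×10⁻⁸ × 9.66×10^-3 × 8.28×10^9 = 4.35 W.

Q ≈ 4.35 W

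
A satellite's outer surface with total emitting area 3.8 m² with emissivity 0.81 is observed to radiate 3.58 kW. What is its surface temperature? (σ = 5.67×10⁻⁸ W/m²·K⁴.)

From P = εσAT⁴, T = (P / εσA)^(1/4) = (3580 / (0.81 × 5.67×10⁻⁸ × 3.80))^(1/4).
T = (2.05×10^10)^(1/4) = 378 K.

T ≈ 378 K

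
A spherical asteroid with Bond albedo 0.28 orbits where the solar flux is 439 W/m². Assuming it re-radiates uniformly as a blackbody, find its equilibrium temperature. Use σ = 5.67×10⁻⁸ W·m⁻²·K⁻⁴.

T ≈ 193 K

Power absorbed = (1−a)S·πR²; power emitted = 4πR²σT⁴. Equating and cancelling πR²:
T = ((1−a)S / 4σ)^(1/4) = (316 / (4 × 5.67×10⁻⁸))^(1/4) = (1.39×10^9)^(1/4).
T = 193 K.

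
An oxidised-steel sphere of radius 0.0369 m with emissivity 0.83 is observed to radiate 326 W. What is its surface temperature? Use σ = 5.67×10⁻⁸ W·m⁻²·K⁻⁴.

A = 4πr² = 4π × (0.0369)² = 0.0171 m².
From P = εσAT⁴, T = (P / εσA)^(1/4) = (326 / (0.83 × 5.67×10⁻⁸ × 0.0171))^(1/4).
T = (4.05×10^11)^(1/4) = 798 K.

T ≈ 798 K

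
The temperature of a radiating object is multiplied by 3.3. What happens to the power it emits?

P ∝ T⁴, so the power scales as (3.3)⁴ = 119.

factor ≈ 119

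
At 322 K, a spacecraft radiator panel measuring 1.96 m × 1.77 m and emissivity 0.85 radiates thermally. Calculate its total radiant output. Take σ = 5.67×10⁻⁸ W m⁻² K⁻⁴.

A = 1.96 × 1.77 = 3.47 m².
P = εσAT⁴ = 0.85 × 5.67×10⁻⁸ × 3.47 × (322)⁴ = 0.85 × 5.67×10⁻⁸ × 3.47 × 1.08×10^10.
P = 1800 W.

P ≈ 1800 W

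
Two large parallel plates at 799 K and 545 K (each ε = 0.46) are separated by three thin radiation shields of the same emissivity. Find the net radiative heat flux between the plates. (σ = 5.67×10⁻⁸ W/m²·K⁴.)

q ≈ 1350 W/m²

Each of the 4 gaps contributes resistance (2/ε − 1) = 2/0.46 − 1 = 3.348; total = 13.39.
q = σ(T₁⁴ − T₂⁴) / 13.39 = 5.67×10⁻⁸ × 3.19×10^11 / 13.39 = 1350 W/m².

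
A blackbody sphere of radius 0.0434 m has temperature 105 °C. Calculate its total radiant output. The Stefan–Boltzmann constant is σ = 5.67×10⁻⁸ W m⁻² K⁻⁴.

P ≈ 27.4 W

A = 4πr² = 4π × (0.0434)² = 0.0237 m².
105 °C = 378 K.
P = σAT⁴ = 5.67×10⁻⁸ × 0.0237 × (378)⁴ = 5.67×10⁻⁸ × 0.0237 × 2.04×10^10.
P = 27.4 W.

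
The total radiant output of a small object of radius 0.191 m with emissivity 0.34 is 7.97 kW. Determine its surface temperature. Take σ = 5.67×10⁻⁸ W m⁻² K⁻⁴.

T ≈ 974 K

A = 4πr² = 4π × (0.191)² = 0.458 m².
From P = εσAT⁴, T = (P / εσA)^(1/4) = (7970 / (0.34 × 5.67×10⁻⁸ × 0.458))^(1/4).
T = (9.02×10^11)^(1/4) = 974 K.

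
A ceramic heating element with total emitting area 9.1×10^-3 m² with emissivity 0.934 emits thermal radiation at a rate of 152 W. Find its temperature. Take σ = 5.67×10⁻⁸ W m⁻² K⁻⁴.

From P = εσAT⁴, T = (P / εσA)^(1/4) = (152 / (0.934 × 5.67×10⁻⁸ × 9.10×10^-3))^(1/4).
T = (3.15×10^11)^(1/4) = 749 K.

T ≈ 749 K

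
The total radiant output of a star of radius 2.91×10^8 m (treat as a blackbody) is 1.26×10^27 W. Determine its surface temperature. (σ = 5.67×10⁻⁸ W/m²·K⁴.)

A = 4πr² = 4π × (2.91×10^8)² = 1.06×10^18 m².
From P = σAT⁴, T = (P / σA)^(1/4) = (1.26×10^27 / (5.67×10⁻⁸ × 1.06×10^18))^(1/4).
T = (2.09×10^16)^(1/4) = 12000 K.

T ≈ 12000 K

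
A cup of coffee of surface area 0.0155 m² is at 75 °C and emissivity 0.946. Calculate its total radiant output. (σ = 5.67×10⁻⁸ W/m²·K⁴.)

75 °C = 348 K.
P = εσAT⁴ = 0.946 × 5.67×10⁻⁸ × 0.0155 × (348)⁴ = 0.946 × 5.67×10⁻⁸ × 0.0155 × 1.47×10^10.
P = 12.2 W.

P ≈ 12.2 W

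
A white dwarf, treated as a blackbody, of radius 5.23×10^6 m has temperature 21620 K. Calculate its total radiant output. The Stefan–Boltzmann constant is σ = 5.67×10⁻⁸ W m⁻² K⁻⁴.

P ≈ 4.26×10^24 W

A = 4πr² = 4π × (5.23×10^6)² = 3.44×10^14 m².
P = σAT⁴ = 5.67×10⁻⁸ × 3.44×10^14 × (21620)⁴ = 5.67×10⁻⁸ × 3.44×10^14 × 2.18×10^17.
P = 4.26×10^24 W.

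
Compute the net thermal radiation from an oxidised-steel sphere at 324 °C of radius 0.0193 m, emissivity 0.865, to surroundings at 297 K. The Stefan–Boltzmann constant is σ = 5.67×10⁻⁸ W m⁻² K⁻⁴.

A = 4πr² = 4π × (0.0193)² = 4.68×10^-3 m².
Convert: 324 °C = 597 K.
Q = εσA(T⁴ − T_s⁴). T⁴ − T_s⁴ = (597)⁴ − (297)⁴ = 1.27×10^11 − 7.78×10^9 = 1.19×10^11 K⁴.
Q = 0.865 × 5.67×10⁻⁸ × 4.68×10^-3 × 1.19×10^11 = 27.4 W.

Q ≈ 27.4 W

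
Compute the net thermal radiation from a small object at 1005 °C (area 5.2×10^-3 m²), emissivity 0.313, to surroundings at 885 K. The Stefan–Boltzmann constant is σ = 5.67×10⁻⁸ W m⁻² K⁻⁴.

Convert: 1005 °C = 1278 K.
Q = εσA(T⁴ − T_s⁴). T⁴ − T_s⁴ = (1278)⁴ − (885)⁴ = 2.67×10^12 − 6.13×10^11 = 2.05×10^12 K⁴.
Q = 0.313 × 5.67×10⁻⁸ × 5.20×10^-3 × 2.05×10^12 = 190 W.

Q ≈ 190 W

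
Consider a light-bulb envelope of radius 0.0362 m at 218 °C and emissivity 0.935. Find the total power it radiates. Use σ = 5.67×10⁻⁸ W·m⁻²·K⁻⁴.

A = 4πr² = 4π × (0.0362)² = 0.0165 m².
218 °C = 491 K.
Stefan–Boltzmann: P = εσAT⁴ = 0.935 × 5.67×10⁻⁸ × 0.0165 × (491)⁴ = 0.935 × 5.67×10⁻⁸ × 0.0165 × 5.81×10^10.
P = 50.7 W.

P ≈ 50.7 W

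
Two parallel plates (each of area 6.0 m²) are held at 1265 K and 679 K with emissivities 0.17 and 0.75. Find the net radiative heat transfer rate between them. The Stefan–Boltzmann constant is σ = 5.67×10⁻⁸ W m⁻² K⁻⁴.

For two large parallel gray plates, q = σ(T₁⁴ − T₂⁴) / (1/ε₁ + 1/ε₂ − 1).
1/ε₁ + 1/ε₂ − 1 = 1/0.17 + 1/0.75 − 1 = 6.216.
T₁⁴ − T₂⁴ = 2.56×10^12 − 2.13×10^11 = 2.35×10^12 K⁴.
q = 5.67×10⁻⁸ × 2.35×10^12 / 6.216 = 21400 W/m².
Q = q·A = 21400 × 6.0 = 1.29×10^5 W.

Q ≈ 1.29×10^5 W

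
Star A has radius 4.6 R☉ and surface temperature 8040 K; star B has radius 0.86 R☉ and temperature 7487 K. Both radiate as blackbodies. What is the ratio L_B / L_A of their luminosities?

L = 4πR²σT⁴ ∝ R²T⁴, so L_B/L_A = (0.86/4.6)² × (7487/8040)⁴ = 0.0350 × 0.752 = 0.0263.

L_B/L_A ≈ 0.0263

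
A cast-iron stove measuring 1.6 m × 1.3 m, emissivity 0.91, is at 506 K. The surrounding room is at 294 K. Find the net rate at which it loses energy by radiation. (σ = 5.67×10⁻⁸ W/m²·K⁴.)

A = 1.6 × 1.3 = 2.08 m².
Q = εσA(T⁴ − T_s⁴). T⁴ − T_s⁴ = (506)⁴ − (294)⁴ = 6.56×10^10 − 7.47×10^9 = 5.81×10^10 K⁴.
Q = 0.91 × 5.67×10⁻⁸ × 2.08 × 5.81×10^10 = 6230 W.

Q ≈ 6230 W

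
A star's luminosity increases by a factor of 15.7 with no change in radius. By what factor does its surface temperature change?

P ∝ T⁴ ⇒ T ∝ P^(1/4), so T scales by (15.7)^(1/4) = 1.99.

factor ≈ 1.99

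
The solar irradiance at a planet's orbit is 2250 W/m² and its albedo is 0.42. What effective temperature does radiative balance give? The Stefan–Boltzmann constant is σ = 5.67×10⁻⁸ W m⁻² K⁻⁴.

T ≈ 275 K

Power absorbed = (1−a)S·πR²; power emitted = 4πR²σT⁴. Equating and cancelling πR²:
T = ((1−a)S / 4σ)^(1/4) = (1310 / (4 × 5.67×10⁻⁸))^(1/4) = (5.75×10^9)^(1/4).
T = 275 K.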